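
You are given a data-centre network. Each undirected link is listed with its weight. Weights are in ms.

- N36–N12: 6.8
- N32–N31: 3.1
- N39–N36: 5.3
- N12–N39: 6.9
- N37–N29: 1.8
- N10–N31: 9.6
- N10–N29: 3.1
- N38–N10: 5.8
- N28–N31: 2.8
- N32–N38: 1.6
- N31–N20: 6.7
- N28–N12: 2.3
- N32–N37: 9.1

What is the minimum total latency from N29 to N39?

24.7 ms

Candidate routes:
N29 → N10 → N38 → N32 → N31 → N28 → N12 → N39: 3.1+5.8+1.6+3.1+2.8+2.3+6.9 = 25.6
N29 → N10 → N31 → N28 → N12 → N39: 3.1+9.6+2.8+2.3+6.9 = 24.7
Cheapest is N29 → N10 → N31 → N28 → N12 → N39 at 24.7 ms.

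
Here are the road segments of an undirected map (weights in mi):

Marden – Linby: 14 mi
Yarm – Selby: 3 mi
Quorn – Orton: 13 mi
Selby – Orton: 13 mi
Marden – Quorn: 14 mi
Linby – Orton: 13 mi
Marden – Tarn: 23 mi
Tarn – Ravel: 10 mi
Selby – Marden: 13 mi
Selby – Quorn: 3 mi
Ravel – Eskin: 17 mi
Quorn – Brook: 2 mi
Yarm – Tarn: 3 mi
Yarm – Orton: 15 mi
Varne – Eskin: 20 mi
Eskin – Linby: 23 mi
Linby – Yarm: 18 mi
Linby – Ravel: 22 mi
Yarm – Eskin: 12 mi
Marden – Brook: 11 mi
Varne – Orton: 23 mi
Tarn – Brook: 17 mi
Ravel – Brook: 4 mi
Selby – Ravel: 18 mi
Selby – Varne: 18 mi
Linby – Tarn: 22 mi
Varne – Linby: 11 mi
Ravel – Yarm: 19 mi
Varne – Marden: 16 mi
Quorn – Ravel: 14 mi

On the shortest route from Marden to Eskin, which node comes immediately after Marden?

Compare a few routes:
Marden - Brook - Quorn - Selby - Yarm - Eskin: 11+2+3+3+12 = 31
Marden - Selby - Yarm - Eskin: 13+3+12 = 28
Marden - Quorn - Selby - Yarm - Eskin: 14+3+3+12 = 32
The minimum is 28 mi via Marden - Selby - Yarm - Eskin.
So from Marden the first move is to Selby.

Selby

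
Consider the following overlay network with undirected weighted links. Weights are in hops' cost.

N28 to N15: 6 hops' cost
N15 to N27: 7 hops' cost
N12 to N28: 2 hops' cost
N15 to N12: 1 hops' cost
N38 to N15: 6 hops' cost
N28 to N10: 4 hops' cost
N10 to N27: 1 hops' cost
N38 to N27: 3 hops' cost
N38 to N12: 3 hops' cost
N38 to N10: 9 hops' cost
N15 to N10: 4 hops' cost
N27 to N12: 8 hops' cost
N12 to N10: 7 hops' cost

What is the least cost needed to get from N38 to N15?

4 hops' cost

Running Dijkstra from N38:
N38: 0
N12: 3  (via N38)
N27: 3  (via N38)
N10: 4  (via N27)
N15: 4  (via N12)
Shortest route: N38–N12–N15 = 4 hops' cost.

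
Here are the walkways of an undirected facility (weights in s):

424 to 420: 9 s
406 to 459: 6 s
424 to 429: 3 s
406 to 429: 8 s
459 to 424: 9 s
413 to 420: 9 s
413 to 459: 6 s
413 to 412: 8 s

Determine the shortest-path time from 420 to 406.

20 s

Enumerating some paths:
420–424–459–406: 9+9+6 = 24
420–413–459–406: 9+6+6 = 21
420–424–429–406: 9+3+8 = 20
420–413–459–424–429–406: 9+6+9+3+8 = 35
Cheapest is 420–424–429–406 at 20 s.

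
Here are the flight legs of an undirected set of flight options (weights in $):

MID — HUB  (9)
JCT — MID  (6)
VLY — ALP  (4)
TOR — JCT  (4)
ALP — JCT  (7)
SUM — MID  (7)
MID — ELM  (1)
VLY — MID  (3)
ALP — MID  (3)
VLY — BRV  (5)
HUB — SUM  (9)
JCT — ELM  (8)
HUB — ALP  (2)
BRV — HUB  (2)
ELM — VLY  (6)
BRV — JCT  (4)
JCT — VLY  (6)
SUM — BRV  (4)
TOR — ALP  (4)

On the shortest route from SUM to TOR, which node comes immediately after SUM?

Candidate routes:
SUM - BRV - JCT - TOR: 4+4+4 = 12
SUM - MID - ALP - TOR: 7+3+4 = 14
Cheapest is SUM - BRV - JCT - TOR at $12.
So from SUM the first move is to BRV.

BRV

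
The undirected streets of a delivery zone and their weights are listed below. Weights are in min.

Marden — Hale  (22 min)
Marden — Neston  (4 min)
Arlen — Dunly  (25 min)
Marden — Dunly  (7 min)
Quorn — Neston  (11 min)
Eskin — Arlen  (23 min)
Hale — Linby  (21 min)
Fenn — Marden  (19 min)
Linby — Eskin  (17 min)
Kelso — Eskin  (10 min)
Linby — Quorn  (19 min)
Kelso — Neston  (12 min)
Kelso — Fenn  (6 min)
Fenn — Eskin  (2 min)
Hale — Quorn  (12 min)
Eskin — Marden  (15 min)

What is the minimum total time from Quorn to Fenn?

29 min

Candidate routes:
Quorn → Neston → Marden → Eskin → Fenn: 11+4+15+2 = 32
Quorn → Neston → Marden → Fenn: 11+4+19 = 34
Quorn → Neston → Kelso → Fenn: 11+12+6 = 29
Cheapest is Quorn → Neston → Kelso → Fenn at 29 min.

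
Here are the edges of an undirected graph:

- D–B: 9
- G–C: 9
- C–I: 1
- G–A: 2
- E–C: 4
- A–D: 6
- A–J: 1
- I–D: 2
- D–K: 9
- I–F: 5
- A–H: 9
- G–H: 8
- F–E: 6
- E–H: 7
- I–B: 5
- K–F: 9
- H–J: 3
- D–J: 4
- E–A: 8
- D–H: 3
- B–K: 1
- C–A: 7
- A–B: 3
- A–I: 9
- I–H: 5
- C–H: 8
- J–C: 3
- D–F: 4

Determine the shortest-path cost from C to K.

7

Settle nodes by increasing distance from C:
C: 0
I: 1  (via C)
D: 3  (via I)
J: 3  (via C)
A: 4  (via J)
E: 4  (via C)
B: 6  (via I)
F: 6  (via I)
G: 6  (via A)
H: 6  (via I)
K: 7  (via B)
Shortest route: C–I–B–K = 7.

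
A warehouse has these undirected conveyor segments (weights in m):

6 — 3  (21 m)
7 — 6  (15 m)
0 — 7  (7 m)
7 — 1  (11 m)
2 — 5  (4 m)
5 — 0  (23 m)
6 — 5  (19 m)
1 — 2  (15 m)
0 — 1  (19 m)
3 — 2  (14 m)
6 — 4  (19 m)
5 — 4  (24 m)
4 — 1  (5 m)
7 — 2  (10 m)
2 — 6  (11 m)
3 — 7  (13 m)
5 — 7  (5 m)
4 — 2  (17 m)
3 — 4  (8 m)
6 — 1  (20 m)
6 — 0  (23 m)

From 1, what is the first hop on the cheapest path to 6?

6

Enumerating some paths:
1 → 6: 20 = 20
1 → 7 → 6: 11+15 = 26
1 → 2 → 6: 15+11 = 26
1 → 4 → 6: 5+19 = 24
Cheapest is 1 → 6 at 20 m.
So from 1 the first move is to 6.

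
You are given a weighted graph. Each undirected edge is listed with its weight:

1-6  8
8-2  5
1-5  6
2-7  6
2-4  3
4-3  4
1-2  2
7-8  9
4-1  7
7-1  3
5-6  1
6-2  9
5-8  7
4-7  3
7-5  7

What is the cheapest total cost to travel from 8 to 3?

12

Settle nodes by increasing distance from 8:
8: 0
2: 5  (via 8)
1: 7  (via 2)
5: 7  (via 8)
4: 8  (via 2)
6: 8  (via 5)
7: 9  (via 8)
3: 12  (via 4)
Shortest route: 8 → 2 → 4 → 3 = 12.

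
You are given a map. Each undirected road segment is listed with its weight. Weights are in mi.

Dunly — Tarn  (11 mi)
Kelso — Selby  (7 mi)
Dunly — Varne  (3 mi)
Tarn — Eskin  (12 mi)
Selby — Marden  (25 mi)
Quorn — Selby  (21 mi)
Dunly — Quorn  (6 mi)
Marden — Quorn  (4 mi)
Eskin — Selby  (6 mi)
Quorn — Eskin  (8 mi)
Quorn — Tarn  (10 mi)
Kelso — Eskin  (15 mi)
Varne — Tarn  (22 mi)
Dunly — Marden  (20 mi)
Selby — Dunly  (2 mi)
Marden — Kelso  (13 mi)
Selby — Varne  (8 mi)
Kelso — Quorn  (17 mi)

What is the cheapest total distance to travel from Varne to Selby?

5 mi

Settle nodes by increasing distance from Varne:
Varne: 0
Dunly: 3  (via Varne)
Selby: 5  (via Dunly)
Shortest route: Varne–Dunly–Selby = 5 mi.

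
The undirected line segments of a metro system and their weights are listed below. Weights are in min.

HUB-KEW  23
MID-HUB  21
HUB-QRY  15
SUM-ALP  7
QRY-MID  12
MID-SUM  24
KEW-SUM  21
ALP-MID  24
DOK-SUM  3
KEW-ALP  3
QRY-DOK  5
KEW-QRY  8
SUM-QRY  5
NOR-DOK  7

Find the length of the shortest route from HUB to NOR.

27 min

Candidate routes:
HUB - QRY - DOK - NOR: 15+5+7 = 27
HUB - KEW - QRY - DOK - NOR: 23+8+5+7 = 43
HUB - QRY - SUM - DOK - NOR: 15+5+3+7 = 30
HUB - KEW - ALP - SUM - DOK - NOR: 23+3+7+3+7 = 43
Cheapest is HUB - QRY - DOK - NOR at 27 min.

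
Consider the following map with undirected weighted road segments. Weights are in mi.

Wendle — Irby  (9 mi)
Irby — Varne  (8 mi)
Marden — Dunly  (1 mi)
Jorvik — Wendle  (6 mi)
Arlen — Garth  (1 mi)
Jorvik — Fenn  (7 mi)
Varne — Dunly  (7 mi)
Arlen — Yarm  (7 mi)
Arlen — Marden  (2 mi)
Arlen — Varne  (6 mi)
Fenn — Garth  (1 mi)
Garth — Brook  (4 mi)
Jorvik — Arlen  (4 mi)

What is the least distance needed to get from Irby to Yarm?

Candidate routes:
Irby - Varne - Arlen - Yarm: 8+6+7 = 21
Irby - Varne - Dunly - Marden - Arlen - Yarm: 8+7+1+2+7 = 25
The minimum is 21 mi via Irby - Varne - Arlen - Yarm.

21 mi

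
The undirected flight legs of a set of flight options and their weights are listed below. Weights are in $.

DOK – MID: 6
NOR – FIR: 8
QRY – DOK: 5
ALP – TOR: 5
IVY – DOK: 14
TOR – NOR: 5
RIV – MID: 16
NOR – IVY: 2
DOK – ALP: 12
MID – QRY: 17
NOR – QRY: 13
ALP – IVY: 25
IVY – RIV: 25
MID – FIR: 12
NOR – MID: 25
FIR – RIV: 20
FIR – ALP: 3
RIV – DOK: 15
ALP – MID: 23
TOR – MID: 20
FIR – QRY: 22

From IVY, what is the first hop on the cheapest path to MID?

Candidate routes:
IVY–DOK–MID: 14+6 = 20
IVY–NOR–FIR–MID: 2+8+12 = 22
The minimum is $20 via IVY–DOK–MID.
So from IVY the first move is to DOK.

DOK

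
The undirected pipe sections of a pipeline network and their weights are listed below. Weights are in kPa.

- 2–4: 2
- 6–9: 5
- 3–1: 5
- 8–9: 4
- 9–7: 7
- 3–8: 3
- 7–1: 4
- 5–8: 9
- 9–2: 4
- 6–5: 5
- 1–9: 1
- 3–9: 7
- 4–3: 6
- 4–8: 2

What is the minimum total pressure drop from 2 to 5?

13 kPa

Enumerating some paths:
2 - 4 - 8 - 5: 2+2+9 = 13
2 - 9 - 6 - 5: 4+5+5 = 14
Cheapest is 2 - 4 - 8 - 5 at 13 kPa.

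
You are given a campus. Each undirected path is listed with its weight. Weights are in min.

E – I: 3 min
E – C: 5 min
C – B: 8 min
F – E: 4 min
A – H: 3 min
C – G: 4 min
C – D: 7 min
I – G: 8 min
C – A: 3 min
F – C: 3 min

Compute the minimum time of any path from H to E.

11 min

Enumerating some paths:
H–A–C–E: 3+3+5 = 11
H–A–C–F–E: 3+3+3+4 = 13
The minimum is 11 min via H–A–C–E.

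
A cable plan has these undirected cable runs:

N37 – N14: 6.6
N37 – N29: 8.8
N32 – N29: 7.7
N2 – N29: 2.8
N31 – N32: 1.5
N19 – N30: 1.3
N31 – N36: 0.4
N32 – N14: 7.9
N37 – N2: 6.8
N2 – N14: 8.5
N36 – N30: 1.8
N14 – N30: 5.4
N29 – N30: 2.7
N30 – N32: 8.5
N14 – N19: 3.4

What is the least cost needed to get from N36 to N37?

13.1

Running Dijkstra from N36:
N36: 0
N31: 0.4  (via N36)
N30: 1.8  (via N36)
N32: 1.9  (via N31)
N19: 3.1  (via N30)
N29: 4.5  (via N30)
N14: 6.5  (via N19)
N2: 7.3  (via N29)
N37: 13.1  (via N14)
Shortest route: N36 → N30 → N19 → N14 → N37 = 13.1.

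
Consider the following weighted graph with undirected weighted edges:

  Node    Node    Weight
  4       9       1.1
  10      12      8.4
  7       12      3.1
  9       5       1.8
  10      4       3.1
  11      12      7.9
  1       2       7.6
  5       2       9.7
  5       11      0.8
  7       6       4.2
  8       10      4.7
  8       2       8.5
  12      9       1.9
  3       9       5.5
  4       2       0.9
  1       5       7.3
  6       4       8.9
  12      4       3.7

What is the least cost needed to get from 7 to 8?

Shortest distances from 7:
7: 0
12: 3.1  (via 7)
6: 4.2  (via 7)
9: 5  (via 12)
4: 6.1  (via 9)
5: 6.8  (via 9)
2: 7  (via 4)
11: 7.6  (via 5)
10: 9.2  (via 4)
3: 10.5  (via 9)
8: 13.9  (via 10)
Shortest route: 7–12–9–4–10–8 = 13.9.

13.9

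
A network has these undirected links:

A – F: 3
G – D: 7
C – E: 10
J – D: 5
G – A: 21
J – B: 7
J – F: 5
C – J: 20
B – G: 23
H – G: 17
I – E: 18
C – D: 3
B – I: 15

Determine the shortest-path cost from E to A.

26

Compare a few routes:
E - C - J - F - A: 10+20+5+3 = 38
E - C - D - J - F - A: 10+3+5+5+3 = 26
The minimum is 26 via E - C - D - J - F - A.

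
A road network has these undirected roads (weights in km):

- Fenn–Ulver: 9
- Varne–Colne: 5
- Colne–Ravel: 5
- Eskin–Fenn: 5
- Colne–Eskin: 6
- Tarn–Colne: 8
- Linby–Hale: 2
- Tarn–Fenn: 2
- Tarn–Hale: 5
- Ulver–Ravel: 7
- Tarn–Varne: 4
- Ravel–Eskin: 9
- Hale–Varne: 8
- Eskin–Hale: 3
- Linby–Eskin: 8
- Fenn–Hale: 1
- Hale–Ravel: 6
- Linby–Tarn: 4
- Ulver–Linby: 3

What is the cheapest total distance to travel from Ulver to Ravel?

Settle nodes by increasing distance from Ulver:
Ulver: 0
Linby: 3  (via Ulver)
Hale: 5  (via Linby)
Fenn: 6  (via Hale)
Ravel: 7  (via Ulver)
Shortest route: Ulver–Ravel = 7 km.

7 km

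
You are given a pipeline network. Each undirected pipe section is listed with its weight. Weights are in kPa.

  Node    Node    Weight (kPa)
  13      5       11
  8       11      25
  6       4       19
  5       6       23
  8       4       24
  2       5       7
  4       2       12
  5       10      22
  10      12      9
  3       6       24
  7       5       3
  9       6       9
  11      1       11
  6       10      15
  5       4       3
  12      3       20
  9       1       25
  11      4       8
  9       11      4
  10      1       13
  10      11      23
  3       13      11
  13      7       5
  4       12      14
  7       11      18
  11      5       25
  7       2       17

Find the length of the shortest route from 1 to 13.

30 kPa

Settle nodes by increasing distance from 1:
1: 0
11: 11  (via 1)
10: 13  (via 1)
9: 15  (via 11)
4: 19  (via 11)
5: 22  (via 4)
12: 22  (via 10)
6: 24  (via 9)
7: 25  (via 5)
2: 29  (via 5)
13: 30  (via 7)
Shortest route: 1 → 11 → 4 → 5 → 7 → 13 = 30 kPa.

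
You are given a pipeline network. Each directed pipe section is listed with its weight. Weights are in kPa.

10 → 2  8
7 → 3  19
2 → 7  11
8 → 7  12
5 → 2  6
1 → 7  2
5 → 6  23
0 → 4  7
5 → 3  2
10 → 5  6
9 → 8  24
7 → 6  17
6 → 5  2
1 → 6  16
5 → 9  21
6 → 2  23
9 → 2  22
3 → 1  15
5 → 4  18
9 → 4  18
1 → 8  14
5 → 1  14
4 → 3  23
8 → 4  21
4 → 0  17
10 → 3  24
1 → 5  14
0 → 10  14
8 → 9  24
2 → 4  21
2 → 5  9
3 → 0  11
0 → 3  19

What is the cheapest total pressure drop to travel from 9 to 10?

49 kPa

Compare a few routes:
9 - 2 - 5 - 3 - 0 - 10: 22+9+2+11+14 = 58
9 - 4 - 3 - 0 - 10: 18+23+11+14 = 66
9 - 4 - 0 - 10: 18+17+14 = 49
9 - 2 - 4 - 0 - 10: 22+21+17+14 = 74
The minimum is 49 kPa via 9 - 4 - 0 - 10.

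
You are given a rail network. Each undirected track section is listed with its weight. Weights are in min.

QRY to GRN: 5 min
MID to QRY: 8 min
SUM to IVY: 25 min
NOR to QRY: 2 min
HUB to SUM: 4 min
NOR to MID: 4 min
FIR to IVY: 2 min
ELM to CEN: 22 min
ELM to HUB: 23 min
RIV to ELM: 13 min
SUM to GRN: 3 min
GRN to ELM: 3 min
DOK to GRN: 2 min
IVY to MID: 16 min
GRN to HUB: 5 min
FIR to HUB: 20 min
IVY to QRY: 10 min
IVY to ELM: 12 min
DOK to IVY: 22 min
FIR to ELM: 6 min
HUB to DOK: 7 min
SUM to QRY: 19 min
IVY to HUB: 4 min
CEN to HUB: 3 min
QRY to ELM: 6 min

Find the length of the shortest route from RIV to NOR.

Candidate routes:
RIV–ELM–QRY–MID–NOR: 13+6+8+4 = 31
RIV–ELM–GRN–QRY–NOR: 13+3+5+2 = 23
RIV–ELM–QRY–NOR: 13+6+2 = 21
The minimum is 21 min via RIV–ELM–QRY–NOR.

21 min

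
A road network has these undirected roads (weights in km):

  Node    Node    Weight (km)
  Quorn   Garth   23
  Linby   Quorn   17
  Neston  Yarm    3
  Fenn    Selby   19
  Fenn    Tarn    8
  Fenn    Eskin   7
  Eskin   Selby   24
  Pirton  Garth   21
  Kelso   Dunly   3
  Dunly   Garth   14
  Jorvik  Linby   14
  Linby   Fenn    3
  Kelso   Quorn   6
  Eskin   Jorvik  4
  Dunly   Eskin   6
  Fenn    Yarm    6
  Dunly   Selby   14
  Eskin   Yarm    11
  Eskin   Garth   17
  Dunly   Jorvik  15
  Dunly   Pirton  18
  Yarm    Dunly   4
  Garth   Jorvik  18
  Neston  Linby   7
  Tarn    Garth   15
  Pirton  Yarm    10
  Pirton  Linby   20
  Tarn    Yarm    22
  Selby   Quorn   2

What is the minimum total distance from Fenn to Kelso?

Settle nodes by increasing distance from Fenn:
Fenn: 0
Linby: 3  (via Fenn)
Yarm: 6  (via Fenn)
Eskin: 7  (via Fenn)
Tarn: 8  (via Fenn)
Neston: 9  (via Yarm)
Dunly: 10  (via Yarm)
Jorvik: 11  (via Eskin)
Kelso: 13  (via Dunly)
Shortest route: Fenn–Yarm–Dunly–Kelso = 13 km.

13 km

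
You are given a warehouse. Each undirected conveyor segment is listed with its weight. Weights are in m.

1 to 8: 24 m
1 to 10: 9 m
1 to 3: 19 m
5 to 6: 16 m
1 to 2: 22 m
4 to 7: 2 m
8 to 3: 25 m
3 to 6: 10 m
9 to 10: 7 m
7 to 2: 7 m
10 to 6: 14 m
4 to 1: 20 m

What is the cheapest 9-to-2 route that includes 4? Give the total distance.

45 m

Shortest 9→4: 9–10–1–4 = 36
Best 4 to 2: 4–7–2 costing 9
Total via 4: 36 + 9 = 45 m.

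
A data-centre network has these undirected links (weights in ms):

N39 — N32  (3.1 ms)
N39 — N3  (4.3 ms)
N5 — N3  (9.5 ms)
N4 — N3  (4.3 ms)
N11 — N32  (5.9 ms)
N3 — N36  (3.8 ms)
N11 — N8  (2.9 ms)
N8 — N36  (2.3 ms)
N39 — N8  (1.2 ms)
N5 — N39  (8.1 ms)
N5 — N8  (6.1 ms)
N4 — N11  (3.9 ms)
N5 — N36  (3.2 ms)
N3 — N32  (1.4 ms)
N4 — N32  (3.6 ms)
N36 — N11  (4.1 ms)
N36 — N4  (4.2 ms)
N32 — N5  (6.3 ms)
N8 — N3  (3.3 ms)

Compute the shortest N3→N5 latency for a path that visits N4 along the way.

Shortest N3→N4: N3 → N4 = 4.3
Shortest N4→N5: N4 → N36 → N5 = 7.4
Total via N4: 4.3 + 7.4 = 11.7 ms.

11.7 ms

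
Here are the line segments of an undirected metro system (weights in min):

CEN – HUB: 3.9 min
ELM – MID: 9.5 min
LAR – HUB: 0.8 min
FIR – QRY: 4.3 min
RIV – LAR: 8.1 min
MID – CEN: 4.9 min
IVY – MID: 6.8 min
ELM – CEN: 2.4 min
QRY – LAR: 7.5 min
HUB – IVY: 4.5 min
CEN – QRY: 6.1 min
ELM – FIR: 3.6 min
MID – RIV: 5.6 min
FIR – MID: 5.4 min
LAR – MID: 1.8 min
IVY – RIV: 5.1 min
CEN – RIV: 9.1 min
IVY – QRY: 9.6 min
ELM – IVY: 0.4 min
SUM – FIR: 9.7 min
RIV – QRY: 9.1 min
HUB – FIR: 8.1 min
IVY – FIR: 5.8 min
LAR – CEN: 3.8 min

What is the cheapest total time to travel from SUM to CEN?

Shortest distances from SUM:
SUM: 0
FIR: 9.7  (via SUM)
ELM: 13.3  (via FIR)
IVY: 13.7  (via ELM)
QRY: 14  (via FIR)
MID: 15.1  (via FIR)
CEN: 15.7  (via ELM)
Shortest route: SUM → FIR → ELM → CEN = 15.7 min.

15.7 min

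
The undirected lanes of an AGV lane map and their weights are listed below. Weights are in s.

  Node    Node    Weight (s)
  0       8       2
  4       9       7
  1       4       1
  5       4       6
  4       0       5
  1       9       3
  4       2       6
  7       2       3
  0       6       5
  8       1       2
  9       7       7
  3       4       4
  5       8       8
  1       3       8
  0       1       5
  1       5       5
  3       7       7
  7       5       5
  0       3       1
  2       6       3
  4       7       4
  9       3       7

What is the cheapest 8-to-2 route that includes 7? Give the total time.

Best 8 to 7: 8 → 1 → 4 → 7 costing 7
Best 7 to 2: 7 → 2 costing 3
Total via 7: 7 + 3 = 10 s.

10 s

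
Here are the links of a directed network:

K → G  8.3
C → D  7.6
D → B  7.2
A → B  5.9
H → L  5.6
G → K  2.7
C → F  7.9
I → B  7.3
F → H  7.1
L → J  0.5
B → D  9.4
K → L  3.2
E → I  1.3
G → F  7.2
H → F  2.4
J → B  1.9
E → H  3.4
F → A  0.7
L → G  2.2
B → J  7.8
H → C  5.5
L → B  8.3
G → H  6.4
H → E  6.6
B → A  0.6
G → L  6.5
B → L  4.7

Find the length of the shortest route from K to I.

Compare a few routes:
K → G → F → H → E → I: 8.3+7.2+7.1+6.6+1.3 = 30.5
K → L → G → F → H → E → I: 3.2+2.2+7.2+7.1+6.6+1.3 = 27.6
K → L → G → H → E → I: 3.2+2.2+6.4+6.6+1.3 = 19.7
K → G → H → E → I: 8.3+6.4+6.6+1.3 = 22.6
The minimum is 19.7 via K → L → G → H → E → I.

19.7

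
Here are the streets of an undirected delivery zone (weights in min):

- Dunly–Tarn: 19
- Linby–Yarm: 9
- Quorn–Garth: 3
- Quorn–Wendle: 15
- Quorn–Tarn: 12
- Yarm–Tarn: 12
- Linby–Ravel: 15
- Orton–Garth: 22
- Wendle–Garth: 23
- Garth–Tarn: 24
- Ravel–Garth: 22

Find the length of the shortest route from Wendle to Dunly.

Candidate routes:
Wendle - Garth - Quorn - Tarn - Dunly: 23+3+12+19 = 57
Wendle - Quorn - Garth - Tarn - Dunly: 15+3+24+19 = 61
Wendle - Quorn - Tarn - Dunly: 15+12+19 = 46
Cheapest is Wendle - Quorn - Tarn - Dunly at 46 min.

46 min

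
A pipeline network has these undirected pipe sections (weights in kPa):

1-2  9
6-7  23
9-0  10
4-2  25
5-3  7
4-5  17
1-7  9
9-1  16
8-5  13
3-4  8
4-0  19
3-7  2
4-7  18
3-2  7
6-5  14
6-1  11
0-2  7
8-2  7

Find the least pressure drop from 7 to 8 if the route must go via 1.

25 kPa

Best 7 to 1: 7 → 1 costing 9
Best 1 to 8: 1 → 2 → 8 costing 16
Total via 1: 9 + 16 = 25 kPa.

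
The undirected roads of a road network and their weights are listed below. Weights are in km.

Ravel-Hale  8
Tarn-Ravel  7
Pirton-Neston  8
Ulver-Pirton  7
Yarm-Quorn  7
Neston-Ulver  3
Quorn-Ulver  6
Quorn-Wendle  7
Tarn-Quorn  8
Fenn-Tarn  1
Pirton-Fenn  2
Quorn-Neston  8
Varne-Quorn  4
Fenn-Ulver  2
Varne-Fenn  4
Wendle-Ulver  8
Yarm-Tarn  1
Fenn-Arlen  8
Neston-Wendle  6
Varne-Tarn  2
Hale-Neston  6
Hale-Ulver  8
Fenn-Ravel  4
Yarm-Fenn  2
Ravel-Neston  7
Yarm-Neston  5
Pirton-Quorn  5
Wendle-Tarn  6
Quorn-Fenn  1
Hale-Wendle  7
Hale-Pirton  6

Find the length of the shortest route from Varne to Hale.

11 km

Enumerating some paths:
Varne - Quorn - Fenn - Pirton - Hale: 4+1+2+6 = 13
Varne - Tarn - Fenn - Pirton - Hale: 2+1+2+6 = 11
Varne - Fenn - Pirton - Hale: 4+2+6 = 12
The minimum is 11 km via Varne - Tarn - Fenn - Pirton - Hale.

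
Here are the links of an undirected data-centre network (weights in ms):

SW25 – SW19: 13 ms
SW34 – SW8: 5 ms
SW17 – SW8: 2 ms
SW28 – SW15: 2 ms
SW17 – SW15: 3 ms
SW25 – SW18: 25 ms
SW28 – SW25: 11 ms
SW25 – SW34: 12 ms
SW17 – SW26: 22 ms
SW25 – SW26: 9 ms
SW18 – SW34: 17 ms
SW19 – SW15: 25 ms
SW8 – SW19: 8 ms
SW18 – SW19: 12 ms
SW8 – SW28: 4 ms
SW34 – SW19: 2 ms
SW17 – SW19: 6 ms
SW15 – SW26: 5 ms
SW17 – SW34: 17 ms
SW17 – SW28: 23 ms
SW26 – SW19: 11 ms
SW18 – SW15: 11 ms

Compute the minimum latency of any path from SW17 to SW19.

Running Dijkstra from SW17:
SW17: 0
SW8: 2  (via SW17)
SW15: 3  (via SW17)
SW28: 5  (via SW15)
SW19: 6  (via SW17)
Shortest route: SW17 → SW19 = 6 ms.

6 ms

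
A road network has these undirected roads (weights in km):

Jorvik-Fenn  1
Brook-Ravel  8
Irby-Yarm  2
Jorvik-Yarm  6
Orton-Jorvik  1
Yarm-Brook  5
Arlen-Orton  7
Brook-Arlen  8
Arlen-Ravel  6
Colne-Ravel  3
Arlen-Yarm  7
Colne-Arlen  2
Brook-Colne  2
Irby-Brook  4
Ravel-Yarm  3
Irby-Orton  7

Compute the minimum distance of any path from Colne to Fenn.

11 km

Settle nodes by increasing distance from Colne:
Colne: 0
Brook: 2  (via Colne)
Arlen: 2  (via Colne)
Ravel: 3  (via Colne)
Yarm: 6  (via Ravel)
Irby: 6  (via Brook)
Orton: 9  (via Arlen)
Jorvik: 10  (via Orton)
Fenn: 11  (via Jorvik)
Shortest route: Colne–Arlen–Orton–Jorvik–Fenn = 11 km.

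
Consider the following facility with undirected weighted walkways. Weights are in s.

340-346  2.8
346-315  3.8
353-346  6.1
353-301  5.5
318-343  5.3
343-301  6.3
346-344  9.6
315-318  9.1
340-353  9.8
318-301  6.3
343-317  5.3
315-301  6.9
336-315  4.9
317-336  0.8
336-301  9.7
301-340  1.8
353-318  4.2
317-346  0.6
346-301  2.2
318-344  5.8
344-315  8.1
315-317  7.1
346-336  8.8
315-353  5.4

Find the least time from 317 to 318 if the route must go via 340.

11.5 s

Shortest 317→340: 317 → 346 → 340 = 3.4
Shortest 340→318: 340 → 301 → 318 = 8.1
Total via 340: 3.4 + 8.1 = 11.5 s.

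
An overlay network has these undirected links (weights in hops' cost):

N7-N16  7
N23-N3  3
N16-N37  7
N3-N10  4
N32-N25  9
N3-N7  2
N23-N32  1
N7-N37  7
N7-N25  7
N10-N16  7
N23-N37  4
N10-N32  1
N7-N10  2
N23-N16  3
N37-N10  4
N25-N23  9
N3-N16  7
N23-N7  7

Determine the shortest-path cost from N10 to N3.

4 hops' cost

Candidate routes:
N10 - N3: 4 = 4
N10 - N32 - N23 - N3: 1+1+3 = 5
The minimum is 4 hops' cost via N10 - N3.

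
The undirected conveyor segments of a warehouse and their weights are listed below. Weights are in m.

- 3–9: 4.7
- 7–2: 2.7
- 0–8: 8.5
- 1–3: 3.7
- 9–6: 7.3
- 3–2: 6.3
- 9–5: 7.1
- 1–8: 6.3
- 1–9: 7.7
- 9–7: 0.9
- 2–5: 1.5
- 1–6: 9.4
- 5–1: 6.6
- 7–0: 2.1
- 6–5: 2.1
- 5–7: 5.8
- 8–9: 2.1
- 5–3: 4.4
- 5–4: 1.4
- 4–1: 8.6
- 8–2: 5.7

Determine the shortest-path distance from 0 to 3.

7.7 m

Shortest distances from 0:
0: 0
7: 2.1  (via 0)
9: 3  (via 7)
2: 4.8  (via 7)
8: 5.1  (via 9)
5: 6.3  (via 2)
3: 7.7  (via 9)
Shortest route: 0 → 7 → 9 → 3 = 7.7 m.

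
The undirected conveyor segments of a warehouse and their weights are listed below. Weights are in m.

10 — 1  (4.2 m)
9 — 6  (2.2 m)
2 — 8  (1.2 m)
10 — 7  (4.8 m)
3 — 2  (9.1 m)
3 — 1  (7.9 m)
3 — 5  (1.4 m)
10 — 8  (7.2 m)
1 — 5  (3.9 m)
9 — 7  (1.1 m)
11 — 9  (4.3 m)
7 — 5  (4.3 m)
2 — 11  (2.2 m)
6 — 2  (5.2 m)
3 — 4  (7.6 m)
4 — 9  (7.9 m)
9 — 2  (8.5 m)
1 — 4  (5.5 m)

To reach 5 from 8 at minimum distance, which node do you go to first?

Enumerating some paths:
8 → 2 → 3 → 5: 1.2+9.1+1.4 = 11.7
8 → 2 → 11 → 9 → 7 → 5: 1.2+2.2+4.3+1.1+4.3 = 13.1
Cheapest is 8 → 2 → 3 → 5 at 11.7 m.
So from 8 the first move is to 2.

2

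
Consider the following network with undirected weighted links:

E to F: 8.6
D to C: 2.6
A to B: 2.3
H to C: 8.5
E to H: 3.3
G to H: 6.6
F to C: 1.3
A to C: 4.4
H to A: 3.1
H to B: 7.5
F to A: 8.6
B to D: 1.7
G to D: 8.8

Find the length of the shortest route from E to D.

Settle nodes by increasing distance from E:
E: 0
H: 3.3  (via E)
A: 6.4  (via H)
F: 8.6  (via E)
B: 8.7  (via A)
C: 9.9  (via F)
G: 9.9  (via H)
D: 10.4  (via B)
Shortest route: E → H → A → B → D = 10.4.

10.4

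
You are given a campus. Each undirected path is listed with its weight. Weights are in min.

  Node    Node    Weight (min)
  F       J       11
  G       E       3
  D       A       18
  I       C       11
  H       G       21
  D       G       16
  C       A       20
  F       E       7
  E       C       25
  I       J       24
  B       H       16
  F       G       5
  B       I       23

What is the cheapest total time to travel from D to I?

Shortest distances from D:
D: 0
G: 16  (via D)
A: 18  (via D)
E: 19  (via G)
F: 21  (via G)
J: 32  (via F)
H: 37  (via G)
C: 38  (via A)
I: 49  (via C)
Shortest route: D → A → C → I = 49 min.

49 min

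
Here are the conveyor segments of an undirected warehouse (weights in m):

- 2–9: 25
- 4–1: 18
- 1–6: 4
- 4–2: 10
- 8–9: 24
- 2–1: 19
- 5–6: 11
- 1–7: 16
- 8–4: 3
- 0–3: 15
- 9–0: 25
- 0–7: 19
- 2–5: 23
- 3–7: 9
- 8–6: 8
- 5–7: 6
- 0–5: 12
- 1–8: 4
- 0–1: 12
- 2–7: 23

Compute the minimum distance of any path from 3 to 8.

Candidate routes:
3 - 7 - 5 - 6 - 8: 9+6+11+8 = 34
3 - 0 - 1 - 8: 15+12+4 = 31
3 - 7 - 1 - 8: 9+16+4 = 29
3 - 7 - 5 - 6 - 1 - 8: 9+6+11+4+4 = 34
The minimum is 29 m via 3 - 7 - 1 - 8.

29 m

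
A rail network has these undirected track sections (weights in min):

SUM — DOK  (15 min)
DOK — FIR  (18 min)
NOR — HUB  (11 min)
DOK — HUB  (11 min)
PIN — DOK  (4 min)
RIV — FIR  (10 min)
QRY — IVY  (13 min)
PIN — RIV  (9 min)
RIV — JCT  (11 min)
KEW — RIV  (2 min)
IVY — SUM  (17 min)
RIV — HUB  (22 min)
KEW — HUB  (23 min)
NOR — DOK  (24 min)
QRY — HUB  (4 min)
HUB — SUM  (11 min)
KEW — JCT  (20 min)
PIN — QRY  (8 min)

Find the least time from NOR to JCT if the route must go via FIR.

Best NOR to FIR: NOR → HUB → DOK → FIR costing 40
Best FIR to JCT: FIR → RIV → JCT costing 21
Total via FIR: 40 + 21 = 61 min.

61 min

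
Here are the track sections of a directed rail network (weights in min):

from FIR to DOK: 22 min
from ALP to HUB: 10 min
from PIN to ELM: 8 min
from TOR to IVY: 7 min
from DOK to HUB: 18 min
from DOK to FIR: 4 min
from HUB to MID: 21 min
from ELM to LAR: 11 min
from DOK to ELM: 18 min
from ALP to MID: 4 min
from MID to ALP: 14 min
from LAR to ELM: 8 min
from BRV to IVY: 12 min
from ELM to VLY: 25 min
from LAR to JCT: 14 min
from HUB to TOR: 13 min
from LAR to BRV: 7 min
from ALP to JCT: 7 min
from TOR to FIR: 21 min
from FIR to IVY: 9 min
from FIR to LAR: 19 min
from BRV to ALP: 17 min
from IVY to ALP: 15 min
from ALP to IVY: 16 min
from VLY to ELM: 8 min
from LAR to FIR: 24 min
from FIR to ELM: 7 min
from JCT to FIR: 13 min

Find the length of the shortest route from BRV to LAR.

55 min

Candidate routes:
BRV - IVY - ALP - JCT - FIR - ELM - LAR: 12+15+7+13+7+11 = 65
BRV - ALP - JCT - FIR - LAR: 17+7+13+19 = 56
BRV - ALP - JCT - FIR - ELM - LAR: 17+7+13+7+11 = 55
Cheapest is BRV - ALP - JCT - FIR - ELM - LAR at 55 min.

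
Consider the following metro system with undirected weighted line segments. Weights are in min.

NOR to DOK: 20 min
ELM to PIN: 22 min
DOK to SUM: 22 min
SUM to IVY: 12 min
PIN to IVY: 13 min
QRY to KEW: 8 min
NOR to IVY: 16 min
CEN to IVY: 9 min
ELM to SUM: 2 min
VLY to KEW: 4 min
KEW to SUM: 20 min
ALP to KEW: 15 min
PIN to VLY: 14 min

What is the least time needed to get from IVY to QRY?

Shortest distances from IVY:
IVY: 0
CEN: 9  (via IVY)
SUM: 12  (via IVY)
PIN: 13  (via IVY)
ELM: 14  (via SUM)
NOR: 16  (via IVY)
VLY: 27  (via PIN)
KEW: 31  (via VLY)
DOK: 34  (via SUM)
QRY: 39  (via KEW)
Shortest route: IVY–PIN–VLY–KEW–QRY = 39 min.

39 min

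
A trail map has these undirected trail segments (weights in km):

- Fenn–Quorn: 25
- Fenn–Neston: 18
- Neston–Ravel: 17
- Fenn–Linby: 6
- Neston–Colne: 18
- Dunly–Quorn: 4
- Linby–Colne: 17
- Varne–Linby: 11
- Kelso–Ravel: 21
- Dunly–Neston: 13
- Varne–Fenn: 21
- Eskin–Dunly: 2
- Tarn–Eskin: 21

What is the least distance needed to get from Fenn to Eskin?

31 km

Settle nodes by increasing distance from Fenn:
Fenn: 0
Linby: 6  (via Fenn)
Varne: 17  (via Linby)
Neston: 18  (via Fenn)
Colne: 23  (via Linby)
Quorn: 25  (via Fenn)
Dunly: 29  (via Quorn)
Eskin: 31  (via Dunly)
Shortest route: Fenn–Quorn–Dunly–Eskin = 31 km.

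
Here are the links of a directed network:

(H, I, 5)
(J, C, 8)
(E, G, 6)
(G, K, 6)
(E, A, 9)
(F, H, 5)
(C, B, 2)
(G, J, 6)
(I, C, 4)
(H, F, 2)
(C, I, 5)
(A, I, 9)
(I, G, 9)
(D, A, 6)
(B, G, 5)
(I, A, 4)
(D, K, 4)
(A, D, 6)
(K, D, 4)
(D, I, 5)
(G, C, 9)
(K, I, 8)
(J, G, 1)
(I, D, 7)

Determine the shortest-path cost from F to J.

25

Shortest distances from F:
F: 0
H: 5  (via F)
I: 10  (via H)
A: 14  (via I)
C: 14  (via I)
B: 16  (via C)
D: 17  (via I)
G: 19  (via I)
K: 21  (via D)
J: 25  (via G)
Shortest route: F–H–I–G–J = 25.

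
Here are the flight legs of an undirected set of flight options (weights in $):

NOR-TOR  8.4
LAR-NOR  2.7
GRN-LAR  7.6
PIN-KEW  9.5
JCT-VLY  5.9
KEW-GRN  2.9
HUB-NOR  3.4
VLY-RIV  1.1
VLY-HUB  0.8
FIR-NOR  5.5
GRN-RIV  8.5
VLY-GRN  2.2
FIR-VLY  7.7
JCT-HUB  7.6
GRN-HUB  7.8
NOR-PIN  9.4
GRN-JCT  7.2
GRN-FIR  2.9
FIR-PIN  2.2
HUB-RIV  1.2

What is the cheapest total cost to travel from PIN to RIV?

$8.4

Compare a few routes:
PIN - FIR - VLY - RIV: 2.2+7.7+1.1 = 11
PIN - FIR - GRN - VLY - RIV: 2.2+2.9+2.2+1.1 = 8.4
PIN - FIR - GRN - VLY - HUB - RIV: 2.2+2.9+2.2+0.8+1.2 = 9.3
Cheapest is PIN - FIR - GRN - VLY - RIV at $8.4.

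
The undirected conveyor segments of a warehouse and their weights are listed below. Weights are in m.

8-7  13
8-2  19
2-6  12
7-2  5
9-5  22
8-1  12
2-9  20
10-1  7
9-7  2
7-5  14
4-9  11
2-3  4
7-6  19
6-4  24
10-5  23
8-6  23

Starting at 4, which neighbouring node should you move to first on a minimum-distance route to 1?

Candidate routes:
4–9–7–8–1: 11+2+13+12 = 38
4–9–7–2–8–1: 11+2+5+19+12 = 49
Cheapest is 4–9–7–8–1 at 38 m.
So from 4 the first move is to 9.

9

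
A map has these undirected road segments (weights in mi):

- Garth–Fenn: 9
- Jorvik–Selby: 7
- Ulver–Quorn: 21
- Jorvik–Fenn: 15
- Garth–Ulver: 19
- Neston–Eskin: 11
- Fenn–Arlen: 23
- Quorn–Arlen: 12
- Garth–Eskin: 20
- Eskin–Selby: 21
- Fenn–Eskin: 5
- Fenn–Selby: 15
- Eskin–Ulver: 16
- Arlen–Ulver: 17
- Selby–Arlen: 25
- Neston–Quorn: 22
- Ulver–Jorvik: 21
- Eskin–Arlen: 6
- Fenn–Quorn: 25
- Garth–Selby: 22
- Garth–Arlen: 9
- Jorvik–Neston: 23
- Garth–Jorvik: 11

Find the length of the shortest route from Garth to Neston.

25 mi

Running Dijkstra from Garth:
Garth: 0
Fenn: 9  (via Garth)
Arlen: 9  (via Garth)
Jorvik: 11  (via Garth)
Eskin: 14  (via Fenn)
Selby: 18  (via Jorvik)
Ulver: 19  (via Garth)
Quorn: 21  (via Arlen)
Neston: 25  (via Eskin)
Shortest route: Garth → Fenn → Eskin → Neston = 25 mi.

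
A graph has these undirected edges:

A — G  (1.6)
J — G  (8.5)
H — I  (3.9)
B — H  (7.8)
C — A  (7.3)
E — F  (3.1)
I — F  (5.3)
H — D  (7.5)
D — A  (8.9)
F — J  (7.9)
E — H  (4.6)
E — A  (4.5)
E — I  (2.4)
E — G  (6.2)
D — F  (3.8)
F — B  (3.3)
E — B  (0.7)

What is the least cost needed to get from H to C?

16.4

Shortest distances from H:
H: 0
I: 3.9  (via H)
E: 4.6  (via H)
B: 5.3  (via E)
D: 7.5  (via H)
F: 7.7  (via E)
A: 9.1  (via E)
G: 10.7  (via A)
J: 15.6  (via F)
C: 16.4  (via A)
Shortest route: H → E → A → C = 16.4.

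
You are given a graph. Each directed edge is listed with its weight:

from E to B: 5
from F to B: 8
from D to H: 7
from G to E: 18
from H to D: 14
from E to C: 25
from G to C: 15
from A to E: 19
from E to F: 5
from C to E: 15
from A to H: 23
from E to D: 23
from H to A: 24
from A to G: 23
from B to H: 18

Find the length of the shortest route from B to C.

Running Dijkstra from B:
B: 0
H: 18  (via B)
D: 32  (via H)
A: 42  (via H)
E: 61  (via A)
G: 65  (via A)
F: 66  (via E)
C: 80  (via G)
Shortest route: B–H–A–G–C = 80.

80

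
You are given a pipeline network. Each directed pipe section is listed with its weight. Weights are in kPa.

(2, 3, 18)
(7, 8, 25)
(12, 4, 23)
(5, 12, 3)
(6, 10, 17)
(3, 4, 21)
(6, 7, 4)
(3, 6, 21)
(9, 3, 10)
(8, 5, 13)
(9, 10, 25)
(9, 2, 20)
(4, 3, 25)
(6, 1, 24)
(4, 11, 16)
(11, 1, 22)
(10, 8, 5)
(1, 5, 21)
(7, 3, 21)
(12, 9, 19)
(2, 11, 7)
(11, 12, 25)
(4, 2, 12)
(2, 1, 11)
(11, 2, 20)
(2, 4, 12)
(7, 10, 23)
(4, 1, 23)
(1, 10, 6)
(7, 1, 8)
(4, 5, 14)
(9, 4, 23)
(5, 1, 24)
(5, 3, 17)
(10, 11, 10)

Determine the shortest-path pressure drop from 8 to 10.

Enumerating some paths:
8 - 5 - 12 - 9 - 10: 13+3+19+25 = 60
8 - 5 - 1 - 10: 13+24+6 = 43
The minimum is 43 kPa via 8 - 5 - 1 - 10.

43 kPa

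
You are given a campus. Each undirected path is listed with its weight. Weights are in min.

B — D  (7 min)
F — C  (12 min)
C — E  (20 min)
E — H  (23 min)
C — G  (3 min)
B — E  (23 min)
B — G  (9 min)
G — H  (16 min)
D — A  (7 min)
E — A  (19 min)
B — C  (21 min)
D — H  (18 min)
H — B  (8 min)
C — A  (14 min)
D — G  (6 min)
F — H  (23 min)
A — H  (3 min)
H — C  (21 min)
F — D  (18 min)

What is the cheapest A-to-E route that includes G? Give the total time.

36 min

Shortest A→G: A → D → G = 13
Shortest G→E: G → C → E = 23
Total via G: 13 + 23 = 36 min.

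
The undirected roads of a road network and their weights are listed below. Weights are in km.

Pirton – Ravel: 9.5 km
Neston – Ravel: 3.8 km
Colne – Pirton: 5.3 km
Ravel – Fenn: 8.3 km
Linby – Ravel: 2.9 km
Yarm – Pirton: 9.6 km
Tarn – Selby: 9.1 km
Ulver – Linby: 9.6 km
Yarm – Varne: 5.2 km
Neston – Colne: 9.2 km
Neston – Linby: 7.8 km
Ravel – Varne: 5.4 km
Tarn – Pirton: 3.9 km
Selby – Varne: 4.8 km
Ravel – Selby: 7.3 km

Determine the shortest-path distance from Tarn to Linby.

16.3 km

Shortest distances from Tarn:
Tarn: 0
Pirton: 3.9  (via Tarn)
Selby: 9.1  (via Tarn)
Colne: 9.2  (via Pirton)
Ravel: 13.4  (via Pirton)
Yarm: 13.5  (via Pirton)
Varne: 13.9  (via Selby)
Linby: 16.3  (via Ravel)
Shortest route: Tarn–Pirton–Ravel–Linby = 16.3 km.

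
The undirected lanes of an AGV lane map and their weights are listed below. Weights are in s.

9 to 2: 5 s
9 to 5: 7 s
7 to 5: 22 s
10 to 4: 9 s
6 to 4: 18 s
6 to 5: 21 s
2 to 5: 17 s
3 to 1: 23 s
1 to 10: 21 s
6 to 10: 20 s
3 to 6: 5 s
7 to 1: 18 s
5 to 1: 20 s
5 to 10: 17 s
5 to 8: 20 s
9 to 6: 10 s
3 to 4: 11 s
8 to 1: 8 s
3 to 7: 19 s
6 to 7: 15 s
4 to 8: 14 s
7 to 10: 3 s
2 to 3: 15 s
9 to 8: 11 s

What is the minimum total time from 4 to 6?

16 s

Running Dijkstra from 4:
4: 0
10: 9  (via 4)
3: 11  (via 4)
7: 12  (via 10)
8: 14  (via 4)
6: 16  (via 3)
Shortest route: 4–3–6 = 16 s.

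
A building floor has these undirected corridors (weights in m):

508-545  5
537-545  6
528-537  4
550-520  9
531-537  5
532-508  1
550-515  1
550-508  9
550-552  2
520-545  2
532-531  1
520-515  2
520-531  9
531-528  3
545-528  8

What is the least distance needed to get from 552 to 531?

13 m

Running Dijkstra from 552:
552: 0
550: 2  (via 552)
515: 3  (via 550)
520: 5  (via 515)
545: 7  (via 520)
508: 11  (via 550)
532: 12  (via 508)
531: 13  (via 532)
Shortest route: 552–550–508–532–531 = 13 m.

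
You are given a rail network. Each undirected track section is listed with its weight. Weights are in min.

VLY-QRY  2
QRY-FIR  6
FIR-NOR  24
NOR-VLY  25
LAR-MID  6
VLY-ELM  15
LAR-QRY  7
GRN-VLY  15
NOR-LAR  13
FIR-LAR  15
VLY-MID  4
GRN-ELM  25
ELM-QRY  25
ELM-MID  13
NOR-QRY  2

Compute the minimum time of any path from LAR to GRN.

Compare a few routes:
LAR - NOR - QRY - VLY - GRN: 13+2+2+15 = 32
LAR - QRY - VLY - GRN: 7+2+15 = 24
LAR - FIR - QRY - VLY - GRN: 15+6+2+15 = 38
LAR - MID - VLY - GRN: 6+4+15 = 25
Cheapest is LAR - QRY - VLY - GRN at 24 min.

24 min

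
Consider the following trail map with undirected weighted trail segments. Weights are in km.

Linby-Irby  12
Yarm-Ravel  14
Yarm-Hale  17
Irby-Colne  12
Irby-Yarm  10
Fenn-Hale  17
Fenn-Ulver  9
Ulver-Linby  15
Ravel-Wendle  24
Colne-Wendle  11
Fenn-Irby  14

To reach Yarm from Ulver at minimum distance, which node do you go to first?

Fenn

Compare a few routes:
Ulver → Linby → Irby → Yarm: 15+12+10 = 37
Ulver → Fenn → Irby → Yarm: 9+14+10 = 33
The minimum is 33 km via Ulver → Fenn → Irby → Yarm.
So from Ulver the first move is to Fenn.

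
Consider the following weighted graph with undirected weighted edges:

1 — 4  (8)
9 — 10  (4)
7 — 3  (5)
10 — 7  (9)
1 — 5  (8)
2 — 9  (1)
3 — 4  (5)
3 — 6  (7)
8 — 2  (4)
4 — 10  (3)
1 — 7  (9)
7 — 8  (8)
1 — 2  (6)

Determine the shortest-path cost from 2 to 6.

20

Enumerating some paths:
2–9–10–4–3–6: 1+4+3+5+7 = 20
2–8–7–3–6: 4+8+5+7 = 24
Cheapest is 2–9–10–4–3–6 at 20.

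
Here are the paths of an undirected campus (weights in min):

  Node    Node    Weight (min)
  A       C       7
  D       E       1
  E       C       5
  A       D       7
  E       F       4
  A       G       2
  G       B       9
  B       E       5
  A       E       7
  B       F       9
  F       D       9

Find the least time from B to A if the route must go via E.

Best B to E: B–E costing 5
Shortest E→A: E–A = 7
Total via E: 5 + 7 = 12 min.

12 min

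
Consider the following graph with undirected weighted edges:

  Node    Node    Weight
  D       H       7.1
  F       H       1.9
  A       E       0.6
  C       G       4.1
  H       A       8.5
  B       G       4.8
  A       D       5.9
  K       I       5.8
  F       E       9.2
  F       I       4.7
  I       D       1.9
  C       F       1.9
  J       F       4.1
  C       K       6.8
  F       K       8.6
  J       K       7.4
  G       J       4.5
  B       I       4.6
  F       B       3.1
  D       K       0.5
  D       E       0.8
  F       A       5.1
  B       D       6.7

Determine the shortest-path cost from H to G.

7.9

Candidate routes:
H → F → I → B → G: 1.9+4.7+4.6+4.8 = 16
H → F → C → G: 1.9+1.9+4.1 = 7.9
H → F → B → G: 1.9+3.1+4.8 = 9.8
H → F → J → G: 1.9+4.1+4.5 = 10.5
Cheapest is H → F → C → G at 7.9.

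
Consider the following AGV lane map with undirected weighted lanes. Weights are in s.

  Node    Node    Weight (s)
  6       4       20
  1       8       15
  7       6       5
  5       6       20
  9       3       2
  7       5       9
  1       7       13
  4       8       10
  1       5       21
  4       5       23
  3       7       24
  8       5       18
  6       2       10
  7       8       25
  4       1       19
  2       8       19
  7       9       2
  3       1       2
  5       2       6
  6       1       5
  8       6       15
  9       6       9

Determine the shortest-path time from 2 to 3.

Settle nodes by increasing distance from 2:
2: 0
5: 6  (via 2)
6: 10  (via 2)
1: 15  (via 6)
7: 15  (via 5)
3: 17  (via 1)
Shortest route: 2–6–1–3 = 17 s.

17 s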